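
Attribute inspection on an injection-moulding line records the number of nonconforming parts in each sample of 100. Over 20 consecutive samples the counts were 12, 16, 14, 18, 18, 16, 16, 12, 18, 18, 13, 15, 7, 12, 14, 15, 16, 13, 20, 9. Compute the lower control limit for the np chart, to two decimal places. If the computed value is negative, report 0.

p̄ = Σdᵢ / (k·n) = 292 / (20 × 100) = 0.14600
LCL = np̄ − 3·√(np̄(1−p̄)) = 14.6000 − 3 × 3.5311 = 4.0068

4.01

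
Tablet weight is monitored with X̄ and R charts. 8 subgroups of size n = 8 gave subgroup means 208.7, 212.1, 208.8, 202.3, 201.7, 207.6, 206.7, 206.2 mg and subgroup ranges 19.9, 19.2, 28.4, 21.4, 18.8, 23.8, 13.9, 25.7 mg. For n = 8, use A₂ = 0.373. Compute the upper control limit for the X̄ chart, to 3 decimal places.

X̄̄ = (208.7 + 212.1 + 208.8 + 202.3 + 201.7 + 207.6 + 206.7 + 206.2) / 8 = 1654.1000 / 8 = 206.7625
R̄ = (19.9 + 19.2 + 28.4 + 21.4 + 18.8 + 23.8 + 13.9 + 25.7) / 8 = 171.1000 / 8 = 21.3875
UCL = X̄̄ + A₂·R̄ = 206.7625 + 0.373 × 21.3875 = 214.7400

214.740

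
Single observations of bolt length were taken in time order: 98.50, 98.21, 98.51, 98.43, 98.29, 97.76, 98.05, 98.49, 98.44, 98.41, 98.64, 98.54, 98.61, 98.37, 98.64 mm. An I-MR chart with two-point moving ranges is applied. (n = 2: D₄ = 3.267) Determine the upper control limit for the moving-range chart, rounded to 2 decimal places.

0.71

Moving ranges: 0.29, 0.30, 0.08, 0.14, 0.53, 0.29, 0.44, 0.05, 0.03, 0.23, 0.10, 0.07, 0.24, 0.27; M̄R̄ = 3.0600 / 14 = 0.2186
UCL_MR = D₄·M̄R̄ = 3.267 × 0.2186 = 0.7141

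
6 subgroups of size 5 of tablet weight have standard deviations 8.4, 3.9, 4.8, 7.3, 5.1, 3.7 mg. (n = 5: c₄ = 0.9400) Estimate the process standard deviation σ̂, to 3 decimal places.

s̄ = (8.4 + 3.9 + 4.8 + 7.3 + 5.1 + 3.7) / 6 = 5.5333
σ̂ = s̄ / c₄ = 5.5333 / 0.9400 = 5.8865

5.887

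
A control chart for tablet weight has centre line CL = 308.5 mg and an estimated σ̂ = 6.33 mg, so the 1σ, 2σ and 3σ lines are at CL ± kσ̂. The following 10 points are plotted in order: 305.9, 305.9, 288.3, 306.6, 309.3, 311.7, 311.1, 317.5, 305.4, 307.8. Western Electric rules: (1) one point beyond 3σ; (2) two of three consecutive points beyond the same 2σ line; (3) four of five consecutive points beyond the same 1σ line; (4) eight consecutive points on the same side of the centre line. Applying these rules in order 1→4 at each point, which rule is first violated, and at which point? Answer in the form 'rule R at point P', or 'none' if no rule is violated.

rule 1 at point 3

Zone of each point (C = within 1σ̂, B = 1σ̂–2σ̂, A = 2σ̂–3σ̂, * = beyond 3σ̂; sign = side of CL): 1:-C, 2:-C, 3:-*, 4:-C, 5:+C, 6:+C, 7:+C, 8:+B, 9:-C, 10:-C
Rule 1 (one point beyond the 3σ limits) is satisfied at point 3.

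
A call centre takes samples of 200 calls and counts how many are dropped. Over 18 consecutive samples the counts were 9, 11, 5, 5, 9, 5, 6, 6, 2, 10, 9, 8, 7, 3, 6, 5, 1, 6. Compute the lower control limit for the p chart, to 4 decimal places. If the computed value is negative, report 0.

0.0000

p̄ = Σdᵢ / (k·n) = 113 / (18 × 200) = 0.03139
LCL = p̄ − 3·√(p̄(1−p̄)/n) = 0.03139 − 3 × 0.01233 = -0.00560 → 0 (negative, so LCL = 0)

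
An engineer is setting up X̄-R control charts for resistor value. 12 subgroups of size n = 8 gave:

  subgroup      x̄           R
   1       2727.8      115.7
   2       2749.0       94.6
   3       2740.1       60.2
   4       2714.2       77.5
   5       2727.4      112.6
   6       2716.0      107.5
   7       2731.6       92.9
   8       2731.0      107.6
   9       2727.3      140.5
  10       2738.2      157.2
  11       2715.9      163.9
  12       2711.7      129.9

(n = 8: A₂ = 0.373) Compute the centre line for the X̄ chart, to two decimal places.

X̄̄ = (2727.8 + 2749.0 + 2740.1 + 2714.2 + 2727.4 + 2716.0 + 2731.6 + 2731.0 + 2727.3 + 2738.2 + 2715.9 + 2711.7) / 12 = 32730.2000 / 12 = 2727.5167
CL = X̄̄ = 2727.5167

2727.52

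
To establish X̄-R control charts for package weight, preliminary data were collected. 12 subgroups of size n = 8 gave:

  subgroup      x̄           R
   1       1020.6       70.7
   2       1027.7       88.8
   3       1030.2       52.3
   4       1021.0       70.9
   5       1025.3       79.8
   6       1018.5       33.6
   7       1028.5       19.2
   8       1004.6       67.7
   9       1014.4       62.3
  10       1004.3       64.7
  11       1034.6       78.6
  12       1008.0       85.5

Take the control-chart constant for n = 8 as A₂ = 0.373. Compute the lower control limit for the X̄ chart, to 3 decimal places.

995.747

X̄̄ = (1020.6 + 1027.7 + 1030.2 + 1021.0 + 1025.3 + 1018.5 + 1028.5 + 1004.6 + 1014.4 + 1004.3 + 1034.6 + 1008.0) / 12 = 12237.7000 / 12 = 1019.8083
R̄ = (70.7 + 88.8 + 52.3 + 70.9 + 79.8 + 33.6 + 19.2 + 67.7 + 62.3 + 64.7 + 78.6 + 85.5) / 12 = 774.1000 / 12 = 64.5083
LCL = X̄̄ − A₂·R̄ = 1019.8083 − 0.373 × 64.5083 = 995.7467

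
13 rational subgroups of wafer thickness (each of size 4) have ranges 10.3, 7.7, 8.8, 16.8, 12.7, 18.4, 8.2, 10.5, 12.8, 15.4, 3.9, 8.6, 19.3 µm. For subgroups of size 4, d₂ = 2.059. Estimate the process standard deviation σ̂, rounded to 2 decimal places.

5.73

R̄ = (10.3 + 7.7 + 8.8 + 16.8 + 12.7 + 18.4 + 8.2 + 10.5 + 12.8 + 15.4 + 3.9 + 8.6 + 19.3) / 13 = 11.8000
σ̂ = R̄ / d₂ = 11.8000 / 2.059 = 5.7309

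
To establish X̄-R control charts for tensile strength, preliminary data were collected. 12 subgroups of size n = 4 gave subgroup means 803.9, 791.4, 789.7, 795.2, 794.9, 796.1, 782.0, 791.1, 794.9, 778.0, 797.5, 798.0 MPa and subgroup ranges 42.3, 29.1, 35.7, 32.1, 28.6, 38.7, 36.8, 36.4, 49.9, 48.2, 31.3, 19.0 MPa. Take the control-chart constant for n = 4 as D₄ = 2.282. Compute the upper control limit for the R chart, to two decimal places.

R̄ = (42.3 + 29.1 + 35.7 + 32.1 + 28.6 + 38.7 + 36.8 + 36.4 + 49.9 + 48.2 + 31.3 + 19.0) / 12 = 428.1000 / 12 = 35.6750
UCL_R = D₄·R̄ = 2.282 × 35.6750 = 81.4104

81.41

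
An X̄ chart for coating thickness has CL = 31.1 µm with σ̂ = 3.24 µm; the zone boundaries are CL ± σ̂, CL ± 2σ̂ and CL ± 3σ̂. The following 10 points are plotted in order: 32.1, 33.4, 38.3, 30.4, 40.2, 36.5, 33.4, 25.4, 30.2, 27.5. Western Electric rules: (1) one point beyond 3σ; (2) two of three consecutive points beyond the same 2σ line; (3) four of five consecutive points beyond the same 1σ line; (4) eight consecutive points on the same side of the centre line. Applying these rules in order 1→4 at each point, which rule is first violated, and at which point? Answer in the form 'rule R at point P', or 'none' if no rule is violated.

Zone of each point (C = within 1σ̂, B = 1σ̂–2σ̂, A = 2σ̂–3σ̂, * = beyond 3σ̂; sign = side of CL): 1:+C, 2:+C, 3:+A, 4:-C, 5:+A, 6:+B, 7:+C, 8:-B, 9:-C, 10:-B
Rule 2 (two of three consecutive points beyond the same 2σ limit) is satisfied at point 5.

rule 2 at point 5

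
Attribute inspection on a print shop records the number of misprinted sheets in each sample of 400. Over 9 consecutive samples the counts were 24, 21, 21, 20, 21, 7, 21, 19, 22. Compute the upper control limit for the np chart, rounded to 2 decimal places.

32.49

p̄ = Σdᵢ / (k·n) = 176 / (9 × 400) = 0.04889
UCL = np̄ + 3·√(np̄(1−p̄)) = 19.5556 + 3 × √(19.5556×0.95111) = 19.5556 + 3 × 4.3127 = 32.4937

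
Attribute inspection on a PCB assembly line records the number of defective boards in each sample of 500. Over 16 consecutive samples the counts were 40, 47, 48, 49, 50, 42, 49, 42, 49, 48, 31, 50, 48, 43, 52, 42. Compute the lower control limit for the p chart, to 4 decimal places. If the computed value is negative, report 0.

0.0526

p̄ = Σdᵢ / (k·n) = 730 / (16 × 500) = 0.09125
LCL = p̄ − 3·√(p̄(1−p̄)/n) = 0.09125 − 3 × 0.01288 = 0.05262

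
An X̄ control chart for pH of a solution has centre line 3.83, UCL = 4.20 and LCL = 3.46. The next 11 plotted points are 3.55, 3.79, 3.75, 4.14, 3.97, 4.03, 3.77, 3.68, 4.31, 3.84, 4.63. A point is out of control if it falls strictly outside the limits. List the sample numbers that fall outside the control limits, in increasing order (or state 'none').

9, 11

Compare each point to [3.46, 4.20]: sample 9 = 4.31 > UCL; sample 11 = 4.63 > UCL.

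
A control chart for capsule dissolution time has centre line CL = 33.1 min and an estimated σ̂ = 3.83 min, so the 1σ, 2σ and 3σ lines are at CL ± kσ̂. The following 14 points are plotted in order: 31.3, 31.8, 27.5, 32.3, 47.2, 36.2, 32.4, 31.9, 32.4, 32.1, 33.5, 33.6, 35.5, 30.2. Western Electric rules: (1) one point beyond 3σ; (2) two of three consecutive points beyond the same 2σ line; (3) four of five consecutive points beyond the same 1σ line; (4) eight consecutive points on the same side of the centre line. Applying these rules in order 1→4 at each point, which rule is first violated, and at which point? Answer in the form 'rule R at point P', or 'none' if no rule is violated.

rule 1 at point 5

Zone of each point (C = within 1σ̂, B = 1σ̂–2σ̂, A = 2σ̂–3σ̂, * = beyond 3σ̂; sign = side of CL): 1:-C, 2:-C, 3:-B, 4:-C, 5:+*, 6:+C, 7:-C, 8:-C, 9:-C, 10:-C, 11:+C, 12:+C, 13:+C, 14:-C
Rule 1 (one point beyond the 3σ limits) is satisfied at point 5.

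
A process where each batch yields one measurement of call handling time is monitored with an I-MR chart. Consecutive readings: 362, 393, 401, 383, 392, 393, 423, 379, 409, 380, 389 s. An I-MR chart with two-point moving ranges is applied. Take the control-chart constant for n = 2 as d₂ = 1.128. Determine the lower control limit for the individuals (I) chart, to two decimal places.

335.69

X̄ = (362 + 393 + 401 + 383 + 392 + 393 + 423 + 379 + 409 + 380 + 389) / 11 = 391.2727
Moving ranges: 31, 8, 18, 9, 1, 30, 44, 30, 29, 9; M̄R̄ = 209.0000 / 10 = 20.9000
LCL = X̄ − 3·M̄R̄/d₂ = 391.2727 − 3 × 20.9000 / 1.128 = 335.6876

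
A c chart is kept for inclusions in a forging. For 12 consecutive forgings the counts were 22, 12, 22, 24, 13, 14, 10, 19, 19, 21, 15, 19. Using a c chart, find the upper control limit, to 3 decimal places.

c̄ = (22 + 12 + 22 + 24 + 13 + 14 + 10 + 19 + 19 + 21 + 15 + 19) / 12 = 210 / 12 = 17.5000
UCL = c̄ + 3√c̄ = 17.5000 + 3 × √17.5000 = 17.5000 + 3 × 4.1833 = 30.0499

30.050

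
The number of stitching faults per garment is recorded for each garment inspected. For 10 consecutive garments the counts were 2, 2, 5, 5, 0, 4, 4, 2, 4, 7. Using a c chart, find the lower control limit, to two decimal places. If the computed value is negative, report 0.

0.00

c̄ = (2 + 2 + 5 + 5 + 0 + 4 + 4 + 2 + 4 + 7) / 10 = 35 / 10 = 3.5000
LCL = c̄ − 3√c̄ = 3.5000 − 3 × 1.8708 = -2.1125 → 0 (cannot be negative)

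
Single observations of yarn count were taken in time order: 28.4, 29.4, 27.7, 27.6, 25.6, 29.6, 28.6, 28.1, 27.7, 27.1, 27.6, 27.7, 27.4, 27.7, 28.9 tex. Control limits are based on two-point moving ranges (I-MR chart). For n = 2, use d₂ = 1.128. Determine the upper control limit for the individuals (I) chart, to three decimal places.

30.543

X̄ = (28.4 + 29.4 + 27.7 + 27.6 + 25.6 + 29.6 + 28.6 + 28.1 + 27.7 + 27.1 + 27.6 + 27.7 + 27.4 + 27.7 + 28.9) / 15 = 27.9400
Moving ranges: 1.0, 1.7, 0.1, 2.0, 4.0, 1.0, 0.5, 0.4, 0.6, 0.5, 0.1, 0.3, 0.3, 1.2; M̄R̄ = 13.7000 / 14 = 0.9786
UCL = X̄ + 3·M̄R̄/d₂ = 27.9400 + 3 × 0.9786 / 1.128 = 30.5426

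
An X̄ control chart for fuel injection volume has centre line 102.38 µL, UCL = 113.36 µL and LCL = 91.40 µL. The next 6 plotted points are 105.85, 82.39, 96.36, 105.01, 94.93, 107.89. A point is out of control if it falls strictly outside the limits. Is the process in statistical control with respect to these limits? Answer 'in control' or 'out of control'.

out of control

Compare each point to [91.40, 113.36]: sample 2 = 82.39 < LCL.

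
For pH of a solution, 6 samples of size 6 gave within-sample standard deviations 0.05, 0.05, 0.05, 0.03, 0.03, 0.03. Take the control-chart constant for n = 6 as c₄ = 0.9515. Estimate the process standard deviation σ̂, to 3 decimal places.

s̄ = (0.05 + 0.05 + 0.05 + 0.03 + 0.03 + 0.03) / 6 = 0.0400
σ̂ = s̄ / c₄ = 0.0400 / 0.9515 = 0.0420

0.042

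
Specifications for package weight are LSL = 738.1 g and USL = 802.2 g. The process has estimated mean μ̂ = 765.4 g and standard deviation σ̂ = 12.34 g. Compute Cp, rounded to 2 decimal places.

0.87

Cp = (USL − LSL) / (6σ̂) = (802.2 − 738.1) / (6 × 12.34) = 64.1000 / 74.0400 = 0.8657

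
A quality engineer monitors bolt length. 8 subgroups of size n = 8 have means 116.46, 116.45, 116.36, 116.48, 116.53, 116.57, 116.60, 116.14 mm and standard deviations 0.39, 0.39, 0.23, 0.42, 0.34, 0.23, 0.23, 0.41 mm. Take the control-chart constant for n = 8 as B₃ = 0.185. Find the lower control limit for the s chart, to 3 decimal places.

0.061

s̄ = (0.39 + 0.39 + 0.23 + 0.42 + 0.34 + 0.23 + 0.23 + 0.41) / 8 = 0.3300
LCL_s = B₃·s̄ = 0.185 × 0.3300 = 0.0611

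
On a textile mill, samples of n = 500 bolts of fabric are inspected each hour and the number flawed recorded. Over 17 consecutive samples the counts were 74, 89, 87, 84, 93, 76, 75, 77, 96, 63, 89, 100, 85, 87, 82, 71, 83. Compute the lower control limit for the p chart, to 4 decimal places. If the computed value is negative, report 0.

p̄ = Σdᵢ / (k·n) = 1411 / (17 × 500) = 0.16600
LCL = p̄ − 3·√(p̄(1−p̄)/n) = 0.16600 − 3 × 0.01664 = 0.11608

0.1161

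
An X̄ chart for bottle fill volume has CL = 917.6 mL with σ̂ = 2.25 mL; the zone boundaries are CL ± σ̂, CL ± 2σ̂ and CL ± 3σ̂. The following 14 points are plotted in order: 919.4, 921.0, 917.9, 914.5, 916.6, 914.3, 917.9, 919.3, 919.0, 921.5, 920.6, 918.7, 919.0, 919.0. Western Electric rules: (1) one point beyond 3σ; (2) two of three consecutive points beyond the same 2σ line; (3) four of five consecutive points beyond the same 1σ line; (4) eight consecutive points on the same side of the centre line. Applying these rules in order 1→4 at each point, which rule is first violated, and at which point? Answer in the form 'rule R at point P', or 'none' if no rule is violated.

Zone of each point (C = within 1σ̂, B = 1σ̂–2σ̂, A = 2σ̂–3σ̂, * = beyond 3σ̂; sign = side of CL): 1:+C, 2:+B, 3:+C, 4:-B, 5:-C, 6:-B, 7:+C, 8:+C, 9:+C, 10:+B, 11:+B, 12:+C, 13:+C, 14:+C
Rule 4 (eight consecutive points on the same side of the centre line) is satisfied at point 14.

rule 4 at point 14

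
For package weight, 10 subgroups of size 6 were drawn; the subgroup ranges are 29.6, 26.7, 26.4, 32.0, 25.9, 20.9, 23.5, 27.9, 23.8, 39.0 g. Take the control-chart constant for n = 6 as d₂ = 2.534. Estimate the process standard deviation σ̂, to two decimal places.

R̄ = (29.6 + 26.7 + 26.4 + 32.0 + 25.9 + 20.9 + 23.5 + 27.9 + 23.8 + 39.0) / 10 = 27.5700
σ̂ = R̄ / d₂ = 27.5700 / 2.534 = 10.8800

10.88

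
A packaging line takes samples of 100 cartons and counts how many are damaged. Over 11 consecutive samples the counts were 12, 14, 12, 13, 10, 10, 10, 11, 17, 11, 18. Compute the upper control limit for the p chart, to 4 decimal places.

p̄ = Σdᵢ / (k·n) = 138 / (11 × 100) = 0.12545
UCL = p̄ + 3·√(p̄(1−p̄)/n) = 0.12545 + 3 × √(0.12545×0.87455/100) = 0.12545 + 3 × 0.03312 = 0.22482

0.2248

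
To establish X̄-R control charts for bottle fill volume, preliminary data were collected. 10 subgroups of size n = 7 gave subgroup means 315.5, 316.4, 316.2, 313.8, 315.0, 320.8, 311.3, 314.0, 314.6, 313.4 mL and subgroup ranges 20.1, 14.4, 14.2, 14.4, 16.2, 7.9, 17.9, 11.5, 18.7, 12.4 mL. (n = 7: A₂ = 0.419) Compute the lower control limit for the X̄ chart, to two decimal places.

308.91

X̄̄ = (315.5 + 316.4 + 316.2 + 313.8 + 315.0 + 320.8 + 311.3 + 314.0 + 314.6 + 313.4) / 10 = 3151.0000 / 10 = 315.1000
R̄ = (20.1 + 14.4 + 14.2 + 14.4 + 16.2 + 7.9 + 17.9 + 11.5 + 18.7 + 12.4) / 10 = 147.7000 / 10 = 14.7700
LCL = X̄̄ − A₂·R̄ = 315.1000 − 0.419 × 14.7700 = 308.9114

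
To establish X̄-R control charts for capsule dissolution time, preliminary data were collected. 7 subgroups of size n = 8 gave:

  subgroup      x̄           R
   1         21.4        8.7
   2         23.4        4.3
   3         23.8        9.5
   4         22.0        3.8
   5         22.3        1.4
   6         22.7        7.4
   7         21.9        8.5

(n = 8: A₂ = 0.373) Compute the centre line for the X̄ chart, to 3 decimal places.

X̄̄ = (21.4 + 23.4 + 23.8 + 22.0 + 22.3 + 22.7 + 21.9) / 7 = 157.5000 / 7 = 22.5000
CL = X̄̄ = 22.5000

22.500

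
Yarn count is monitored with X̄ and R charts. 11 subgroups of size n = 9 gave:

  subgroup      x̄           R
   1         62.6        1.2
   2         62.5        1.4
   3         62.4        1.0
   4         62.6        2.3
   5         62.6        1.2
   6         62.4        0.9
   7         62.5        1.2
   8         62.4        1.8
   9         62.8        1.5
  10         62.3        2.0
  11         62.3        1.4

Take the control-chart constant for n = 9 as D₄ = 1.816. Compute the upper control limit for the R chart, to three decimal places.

R̄ = (1.2 + 1.4 + 1.0 + 2.3 + 1.2 + 0.9 + 1.2 + 1.8 + 1.5 + 2.0 + 1.4) / 11 = 15.9000 / 11 = 1.4455
UCL_R = D₄·R̄ = 1.816 × 1.4455 = 2.6249

2.625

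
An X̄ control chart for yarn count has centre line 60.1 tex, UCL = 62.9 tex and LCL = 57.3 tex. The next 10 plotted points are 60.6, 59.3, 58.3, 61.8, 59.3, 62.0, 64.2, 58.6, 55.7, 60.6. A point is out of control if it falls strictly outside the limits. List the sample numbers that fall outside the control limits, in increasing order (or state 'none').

Compare each point to [57.3, 62.9]: sample 7 = 64.2 > UCL; sample 9 = 55.7 < LCL.

7, 9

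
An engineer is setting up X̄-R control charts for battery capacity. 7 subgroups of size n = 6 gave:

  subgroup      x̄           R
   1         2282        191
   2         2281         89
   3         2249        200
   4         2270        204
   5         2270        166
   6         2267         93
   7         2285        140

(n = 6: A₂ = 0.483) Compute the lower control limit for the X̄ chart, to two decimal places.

X̄̄ = (2282 + 2281 + 2249 + 2270 + 2270 + 2267 + 2285) / 7 = 15904.0000 / 7 = 2272.0000
R̄ = (191 + 89 + 200 + 204 + 166 + 93 + 140) / 7 = 1083.0000 / 7 = 154.7143
LCL = X̄̄ − A₂·R̄ = 2272.0000 − 0.483 × 154.7143 = 2197.2730

2197.27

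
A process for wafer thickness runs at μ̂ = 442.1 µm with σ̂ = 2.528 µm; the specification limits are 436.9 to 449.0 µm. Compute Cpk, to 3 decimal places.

Cpu = (USL − μ̂) / (3σ̂) = (449.0 − 442.1) / (3 × 2.528) = 0.9098; Cpl = (μ̂ − LSL) / (3σ̂) = (442.1 − 436.9) / (3 × 2.528) = 0.6857; Cpk = min(Cpu, Cpl) = 0.6857

0.686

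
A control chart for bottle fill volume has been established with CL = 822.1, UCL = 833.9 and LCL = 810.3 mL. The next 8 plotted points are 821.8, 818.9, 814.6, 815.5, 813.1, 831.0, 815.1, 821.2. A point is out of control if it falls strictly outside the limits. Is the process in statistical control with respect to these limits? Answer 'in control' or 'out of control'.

in control

All 8 points lie within [810.3, 833.9].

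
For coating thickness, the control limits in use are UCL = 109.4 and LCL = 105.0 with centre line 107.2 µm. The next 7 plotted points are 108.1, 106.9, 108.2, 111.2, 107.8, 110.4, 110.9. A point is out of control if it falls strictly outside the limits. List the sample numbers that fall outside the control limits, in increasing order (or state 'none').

4, 6, 7

Compare each point to [105.0, 109.4]: sample 4 = 111.2 > UCL; sample 6 = 110.4 > UCL; sample 7 = 110.9 > UCL.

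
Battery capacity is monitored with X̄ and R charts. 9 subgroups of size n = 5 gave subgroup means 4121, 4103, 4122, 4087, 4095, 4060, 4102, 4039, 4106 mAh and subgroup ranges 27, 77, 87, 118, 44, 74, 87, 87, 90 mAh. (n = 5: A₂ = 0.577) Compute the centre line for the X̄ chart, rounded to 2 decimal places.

4092.78

X̄̄ = (4121 + 4103 + 4122 + 4087 + 4095 + 4060 + 4102 + 4039 + 4106) / 9 = 36835.0000 / 9 = 4092.7778
CL = X̄̄ = 4092.7778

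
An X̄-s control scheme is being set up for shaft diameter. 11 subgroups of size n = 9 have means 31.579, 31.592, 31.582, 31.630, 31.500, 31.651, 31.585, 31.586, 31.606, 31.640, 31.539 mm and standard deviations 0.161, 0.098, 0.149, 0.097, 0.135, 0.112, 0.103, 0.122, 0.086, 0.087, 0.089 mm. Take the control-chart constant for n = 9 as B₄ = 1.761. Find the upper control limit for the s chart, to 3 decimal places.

s̄ = (0.161 + 0.098 + 0.149 + 0.097 + 0.135 + 0.112 + 0.103 + 0.122 + 0.086 + 0.087 + 0.089) / 11 = 0.1126
UCL_s = B₄·s̄ = 1.761 × 0.1126 = 0.1984

0.198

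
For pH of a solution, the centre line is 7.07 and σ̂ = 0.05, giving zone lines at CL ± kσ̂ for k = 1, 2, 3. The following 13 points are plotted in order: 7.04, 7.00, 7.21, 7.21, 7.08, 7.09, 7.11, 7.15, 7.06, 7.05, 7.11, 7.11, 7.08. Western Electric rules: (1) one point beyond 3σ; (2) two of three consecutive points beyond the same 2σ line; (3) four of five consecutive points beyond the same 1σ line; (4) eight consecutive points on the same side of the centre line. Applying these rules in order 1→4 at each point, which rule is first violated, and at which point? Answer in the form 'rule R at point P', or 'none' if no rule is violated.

Zone of each point (C = within 1σ̂, B = 1σ̂–2σ̂, A = 2σ̂–3σ̂, * = beyond 3σ̂; sign = side of CL): 1:-C, 2:-B, 3:+A, 4:+A, 5:+C, 6:+C, 7:+C, 8:+B, 9:-C, 10:-C, 11:+C, 12:+C, 13:+C
Rule 2 (two of three consecutive points beyond the same 2σ limit) is satisfied at point 4.

rule 2 at point 4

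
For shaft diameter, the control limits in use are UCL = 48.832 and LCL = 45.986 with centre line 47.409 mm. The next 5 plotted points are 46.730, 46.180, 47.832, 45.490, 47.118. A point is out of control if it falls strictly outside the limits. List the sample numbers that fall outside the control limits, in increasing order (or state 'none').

4

Compare each point to [45.986, 48.832]: sample 4 = 45.490 < LCL.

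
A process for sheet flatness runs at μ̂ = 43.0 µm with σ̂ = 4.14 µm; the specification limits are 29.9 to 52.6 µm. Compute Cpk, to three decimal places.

0.773

Cpu = (USL − μ̂) / (3σ̂) = (52.6 − 43.0) / (3 × 4.14) = 0.7729; Cpl = (μ̂ − LSL) / (3σ̂) = (43.0 − 29.9) / (3 × 4.14) = 1.0548; Cpk = min(Cpu, Cpl) = 0.7729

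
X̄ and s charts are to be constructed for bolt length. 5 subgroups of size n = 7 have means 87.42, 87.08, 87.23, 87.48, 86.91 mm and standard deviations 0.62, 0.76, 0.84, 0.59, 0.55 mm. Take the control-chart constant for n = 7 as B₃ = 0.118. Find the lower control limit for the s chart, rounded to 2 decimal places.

s̄ = (0.62 + 0.76 + 0.84 + 0.59 + 0.55) / 5 = 0.6720
LCL_s = B₃·s̄ = 0.118 × 0.6720 = 0.0793

0.08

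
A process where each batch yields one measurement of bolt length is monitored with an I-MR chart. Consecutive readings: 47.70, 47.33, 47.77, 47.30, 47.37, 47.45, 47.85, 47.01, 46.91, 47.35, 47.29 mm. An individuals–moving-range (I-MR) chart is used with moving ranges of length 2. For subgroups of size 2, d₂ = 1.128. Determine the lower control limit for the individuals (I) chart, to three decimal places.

X̄ = (47.70 + 47.33 + 47.77 + 47.30 + 47.37 + 47.45 + 47.85 + 47.01 + 46.91 + 47.35 + 47.29) / 11 = 47.3936
Moving ranges: 0.37, 0.44, 0.47, 0.07, 0.08, 0.40, 0.84, 0.10, 0.44, 0.06; M̄R̄ = 3.2700 / 10 = 0.3270
LCL = X̄ − 3·M̄R̄/d₂ = 47.3936 − 3 × 0.3270 / 1.128 = 46.5240

46.524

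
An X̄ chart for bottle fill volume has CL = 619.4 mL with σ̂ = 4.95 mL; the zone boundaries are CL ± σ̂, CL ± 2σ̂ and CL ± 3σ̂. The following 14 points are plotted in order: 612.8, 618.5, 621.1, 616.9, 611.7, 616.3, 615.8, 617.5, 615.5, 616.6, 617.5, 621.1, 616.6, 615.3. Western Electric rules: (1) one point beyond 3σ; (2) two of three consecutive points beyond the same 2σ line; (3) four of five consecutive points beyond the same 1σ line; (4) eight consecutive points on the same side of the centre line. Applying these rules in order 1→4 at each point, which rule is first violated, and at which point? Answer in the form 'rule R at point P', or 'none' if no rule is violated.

Zone of each point (C = within 1σ̂, B = 1σ̂–2σ̂, A = 2σ̂–3σ̂, * = beyond 3σ̂; sign = side of CL): 1:-B, 2:-C, 3:+C, 4:-C, 5:-B, 6:-C, 7:-C, 8:-C, 9:-C, 10:-C, 11:-C, 12:+C, 13:-C, 14:-C
Rule 4 (eight consecutive points on the same side of the centre line) is satisfied at point 11.

rule 4 at point 11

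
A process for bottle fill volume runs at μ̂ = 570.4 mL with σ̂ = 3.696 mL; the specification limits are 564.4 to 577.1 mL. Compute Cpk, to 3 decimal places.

0.541

Cpu = (USL − μ̂) / (3σ̂) = (577.1 − 570.4) / (3 × 3.696) = 0.6043; Cpl = (μ̂ − LSL) / (3σ̂) = (570.4 − 564.4) / (3 × 3.696) = 0.5411; Cpk = min(Cpu, Cpl) = 0.5411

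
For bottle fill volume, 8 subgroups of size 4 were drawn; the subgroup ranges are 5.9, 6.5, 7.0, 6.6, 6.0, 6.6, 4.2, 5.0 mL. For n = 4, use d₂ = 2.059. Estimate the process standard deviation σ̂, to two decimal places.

R̄ = (5.9 + 6.5 + 7.0 + 6.6 + 6.0 + 6.6 + 4.2 + 5.0) / 8 = 5.9750
σ̂ = R̄ / d₂ = 5.9750 / 2.059 = 2.9019

2.90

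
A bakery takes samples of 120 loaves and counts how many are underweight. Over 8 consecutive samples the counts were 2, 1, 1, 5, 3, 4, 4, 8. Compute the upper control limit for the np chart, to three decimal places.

9.030

p̄ = Σdᵢ / (k·n) = 28 / (8 × 120) = 0.02917
UCL = np̄ + 3·√(np̄(1−p̄)) = 3.5000 + 3 × √(3.5000×0.97083) = 3.5000 + 3 × 1.8433 = 9.0300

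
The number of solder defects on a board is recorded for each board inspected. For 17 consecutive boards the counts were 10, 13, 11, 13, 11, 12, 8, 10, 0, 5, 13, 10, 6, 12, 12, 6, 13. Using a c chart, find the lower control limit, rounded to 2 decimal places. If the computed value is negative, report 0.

0.36

c̄ = (10 + 13 + 11 + 13 + 11 + 12 + 8 + 10 + 0 + 5 + 13 + 10 + 6 + 12 + 12 + 6 + 13) / 17 = 165 / 17 = 9.7059
LCL = c̄ − 3√c̄ = 9.7059 − 3 × 3.1154 = 0.3596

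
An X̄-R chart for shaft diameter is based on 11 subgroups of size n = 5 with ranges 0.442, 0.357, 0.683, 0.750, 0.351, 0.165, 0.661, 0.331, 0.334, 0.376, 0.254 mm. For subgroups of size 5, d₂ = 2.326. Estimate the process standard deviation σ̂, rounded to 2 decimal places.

0.18

R̄ = (0.442 + 0.357 + 0.683 + 0.750 + 0.351 + 0.165 + 0.661 + 0.331 + 0.334 + 0.376 + 0.254) / 11 = 0.4276
σ̂ = R̄ / d₂ = 0.4276 / 2.326 = 0.1839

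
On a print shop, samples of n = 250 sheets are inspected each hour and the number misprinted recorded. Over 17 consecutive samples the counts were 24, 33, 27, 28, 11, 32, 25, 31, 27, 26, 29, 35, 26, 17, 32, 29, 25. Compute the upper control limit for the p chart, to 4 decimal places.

0.1663

p̄ = Σdᵢ / (k·n) = 457 / (17 × 250) = 0.10753
UCL = p̄ + 3·√(p̄(1−p̄)/n) = 0.10753 + 3 × √(0.10753×0.89247/250) = 0.10753 + 3 × 0.01959 = 0.16631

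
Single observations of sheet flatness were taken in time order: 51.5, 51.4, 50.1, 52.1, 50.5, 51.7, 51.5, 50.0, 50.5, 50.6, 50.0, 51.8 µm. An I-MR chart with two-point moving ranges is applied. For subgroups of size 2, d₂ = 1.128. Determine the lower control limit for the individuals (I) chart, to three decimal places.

48.340

X̄ = (51.5 + 51.4 + 50.1 + 52.1 + 50.5 + 51.7 + 51.5 + 50.0 + 50.5 + 50.6 + 50.0 + 51.8) / 12 = 50.9750
Moving ranges: 0.1, 1.3, 2.0, 1.6, 1.2, 0.2, 1.5, 0.5, 0.1, 0.6, 1.8; M̄R̄ = 10.9000 / 11 = 0.9909
LCL = X̄ − 3·M̄R̄/d₂ = 50.9750 − 3 × 0.9909 / 1.128 = 48.3396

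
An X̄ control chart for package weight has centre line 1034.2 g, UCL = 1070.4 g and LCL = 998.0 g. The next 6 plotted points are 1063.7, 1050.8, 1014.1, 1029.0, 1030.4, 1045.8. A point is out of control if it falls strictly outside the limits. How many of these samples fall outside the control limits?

All 6 points lie within [998.0, 1070.4].

0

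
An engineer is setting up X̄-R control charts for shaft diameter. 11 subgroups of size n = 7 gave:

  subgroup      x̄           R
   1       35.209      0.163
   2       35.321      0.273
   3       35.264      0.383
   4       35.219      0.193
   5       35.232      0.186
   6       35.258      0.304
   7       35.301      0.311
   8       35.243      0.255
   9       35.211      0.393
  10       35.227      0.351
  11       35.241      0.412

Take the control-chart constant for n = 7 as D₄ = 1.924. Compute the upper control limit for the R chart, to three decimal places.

R̄ = (0.163 + 0.273 + 0.383 + 0.193 + 0.186 + 0.304 + 0.311 + 0.255 + 0.393 + 0.351 + 0.412) / 11 = 3.2240 / 11 = 0.2931
UCL_R = D₄·R̄ = 1.924 × 0.2931 = 0.5639

0.564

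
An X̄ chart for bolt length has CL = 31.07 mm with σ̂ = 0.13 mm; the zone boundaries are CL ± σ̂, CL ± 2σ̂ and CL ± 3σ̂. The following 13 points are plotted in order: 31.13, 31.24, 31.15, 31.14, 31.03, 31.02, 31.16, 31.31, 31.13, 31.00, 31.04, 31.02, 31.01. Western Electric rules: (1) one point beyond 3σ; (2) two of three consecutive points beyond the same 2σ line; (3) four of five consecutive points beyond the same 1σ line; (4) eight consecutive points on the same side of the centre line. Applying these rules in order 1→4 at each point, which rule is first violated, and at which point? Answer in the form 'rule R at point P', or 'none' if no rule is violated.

Zone of each point (C = within 1σ̂, B = 1σ̂–2σ̂, A = 2σ̂–3σ̂, * = beyond 3σ̂; sign = side of CL): 1:+C, 2:+B, 3:+C, 4:+C, 5:-C, 6:-C, 7:+C, 8:+B, 9:+C, 10:-C, 11:-C, 12:-C, 13:-C
No rule fires across all 13 points.

none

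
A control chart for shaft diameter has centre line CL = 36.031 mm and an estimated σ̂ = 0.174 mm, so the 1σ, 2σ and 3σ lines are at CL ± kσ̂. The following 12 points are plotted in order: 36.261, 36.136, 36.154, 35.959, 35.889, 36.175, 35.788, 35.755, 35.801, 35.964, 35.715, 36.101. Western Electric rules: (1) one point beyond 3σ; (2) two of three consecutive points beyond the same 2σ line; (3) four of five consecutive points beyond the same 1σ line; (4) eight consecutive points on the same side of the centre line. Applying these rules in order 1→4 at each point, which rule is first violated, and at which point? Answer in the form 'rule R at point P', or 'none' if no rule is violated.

rule 3 at point 11

Zone of each point (C = within 1σ̂, B = 1σ̂–2σ̂, A = 2σ̂–3σ̂, * = beyond 3σ̂; sign = side of CL): 1:+B, 2:+C, 3:+C, 4:-C, 5:-C, 6:+C, 7:-B, 8:-B, 9:-B, 10:-C, 11:-B, 12:+C
Rule 3 (four of five consecutive points beyond the same 1σ limit) is satisfied at point 11.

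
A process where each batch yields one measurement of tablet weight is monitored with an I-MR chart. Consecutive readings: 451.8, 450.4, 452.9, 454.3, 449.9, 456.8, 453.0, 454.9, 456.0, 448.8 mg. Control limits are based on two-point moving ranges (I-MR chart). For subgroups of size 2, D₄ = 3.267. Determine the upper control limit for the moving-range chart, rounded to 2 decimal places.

Moving ranges: 1.4, 2.5, 1.4, 4.4, 6.9, 3.8, 1.9, 1.1, 7.2; M̄R̄ = 30.6000 / 9 = 3.4000
UCL_MR = D₄·M̄R̄ = 3.267 × 3.4000 = 11.1078

11.11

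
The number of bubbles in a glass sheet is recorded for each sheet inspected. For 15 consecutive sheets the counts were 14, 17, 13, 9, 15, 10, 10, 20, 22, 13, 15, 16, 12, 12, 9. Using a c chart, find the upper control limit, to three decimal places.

24.945

c̄ = (14 + 17 + 13 + 9 + 15 + 10 + 10 + 20 + 22 + 13 + 15 + 16 + 12 + 12 + 9) / 15 = 207 / 15 = 13.8000
UCL = c̄ + 3√c̄ = 13.8000 + 3 × √13.8000 = 13.8000 + 3 × 3.7148 = 24.9445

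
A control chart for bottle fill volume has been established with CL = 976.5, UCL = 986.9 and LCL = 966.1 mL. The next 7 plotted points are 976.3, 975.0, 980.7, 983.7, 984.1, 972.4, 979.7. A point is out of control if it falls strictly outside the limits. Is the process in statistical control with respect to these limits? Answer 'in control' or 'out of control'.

in control

All 7 points lie within [966.1, 986.9].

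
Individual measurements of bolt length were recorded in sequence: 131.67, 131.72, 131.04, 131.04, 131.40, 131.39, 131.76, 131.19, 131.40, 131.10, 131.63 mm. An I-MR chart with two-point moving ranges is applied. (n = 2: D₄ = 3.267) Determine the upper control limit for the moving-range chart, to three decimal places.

Moving ranges: 0.05, 0.68, 0.00, 0.36, 0.01, 0.37, 0.57, 0.21, 0.30, 0.53; M̄R̄ = 3.0800 / 10 = 0.3080
UCL_MR = D₄·M̄R̄ = 3.267 × 0.3080 = 1.0062

1.006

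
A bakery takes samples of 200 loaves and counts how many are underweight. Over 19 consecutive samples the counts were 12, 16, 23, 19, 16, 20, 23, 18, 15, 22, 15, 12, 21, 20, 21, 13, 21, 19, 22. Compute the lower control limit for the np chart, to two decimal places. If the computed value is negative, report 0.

6.08

p̄ = Σdᵢ / (k·n) = 348 / (19 × 200) = 0.09158
LCL = np̄ − 3·√(np̄(1−p̄)) = 18.3158 − 3 × 4.0790 = 6.0787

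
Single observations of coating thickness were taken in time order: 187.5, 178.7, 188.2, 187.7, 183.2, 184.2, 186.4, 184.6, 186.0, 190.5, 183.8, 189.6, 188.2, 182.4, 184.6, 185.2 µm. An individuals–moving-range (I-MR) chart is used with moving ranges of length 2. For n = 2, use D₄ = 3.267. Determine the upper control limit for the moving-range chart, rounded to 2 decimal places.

12.35

Moving ranges: 8.8, 9.5, 0.5, 4.5, 1.0, 2.2, 1.8, 1.4, 4.5, 6.7, 5.8, 1.4, 5.8, 2.2, 0.6; M̄R̄ = 56.7000 / 15 = 3.7800
UCL_MR = D₄·M̄R̄ = 3.267 × 3.7800 = 12.3493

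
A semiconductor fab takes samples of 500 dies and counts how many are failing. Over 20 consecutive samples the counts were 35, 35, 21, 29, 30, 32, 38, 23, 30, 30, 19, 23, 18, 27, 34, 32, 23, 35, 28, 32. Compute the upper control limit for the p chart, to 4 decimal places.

p̄ = Σdᵢ / (k·n) = 574 / (20 × 500) = 0.05740
UCL = p̄ + 3·√(p̄(1−p̄)/n) = 0.05740 + 3 × √(0.05740×0.94260/500) = 0.05740 + 3 × 0.01040 = 0.08861

0.0886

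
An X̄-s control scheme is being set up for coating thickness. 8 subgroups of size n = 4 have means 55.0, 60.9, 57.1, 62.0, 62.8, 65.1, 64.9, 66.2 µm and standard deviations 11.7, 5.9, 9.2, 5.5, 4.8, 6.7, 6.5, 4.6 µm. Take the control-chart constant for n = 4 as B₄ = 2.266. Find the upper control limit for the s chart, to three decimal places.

s̄ = (11.7 + 5.9 + 9.2 + 5.5 + 4.8 + 6.7 + 6.5 + 4.6) / 8 = 6.8625
UCL_s = B₄·s̄ = 2.266 × 6.8625 = 15.5504

15.550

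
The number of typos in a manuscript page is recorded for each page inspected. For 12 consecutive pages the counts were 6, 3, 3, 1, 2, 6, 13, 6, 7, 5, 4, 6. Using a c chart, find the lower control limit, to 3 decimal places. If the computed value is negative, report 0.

c̄ = (6 + 3 + 3 + 1 + 2 + 6 + 13 + 6 + 7 + 5 + 4 + 6) / 12 = 62 / 12 = 5.1667
LCL = c̄ − 3√c̄ = 5.1667 − 3 × 2.2730 = -1.6524 → 0 (cannot be negative)

0.000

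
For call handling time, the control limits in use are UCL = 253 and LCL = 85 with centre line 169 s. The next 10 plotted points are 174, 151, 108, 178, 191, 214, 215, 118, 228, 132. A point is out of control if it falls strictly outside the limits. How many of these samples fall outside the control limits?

All 10 points lie within [85, 253].

0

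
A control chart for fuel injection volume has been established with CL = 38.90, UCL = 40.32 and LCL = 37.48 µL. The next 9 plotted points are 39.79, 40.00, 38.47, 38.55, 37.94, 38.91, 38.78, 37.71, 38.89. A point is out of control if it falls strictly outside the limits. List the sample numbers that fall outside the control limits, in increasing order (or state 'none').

none

All 9 points lie within [37.48, 40.32].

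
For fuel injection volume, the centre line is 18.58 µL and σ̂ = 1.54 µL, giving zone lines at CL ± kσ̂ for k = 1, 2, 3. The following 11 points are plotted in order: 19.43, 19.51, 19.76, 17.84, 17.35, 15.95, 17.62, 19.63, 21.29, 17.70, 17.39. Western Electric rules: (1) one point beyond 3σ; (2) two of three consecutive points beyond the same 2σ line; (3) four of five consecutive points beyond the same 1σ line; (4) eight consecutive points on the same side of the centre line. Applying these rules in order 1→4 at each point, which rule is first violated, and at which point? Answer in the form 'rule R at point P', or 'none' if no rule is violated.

Zone of each point (C = within 1σ̂, B = 1σ̂–2σ̂, A = 2σ̂–3σ̂, * = beyond 3σ̂; sign = side of CL): 1:+C, 2:+C, 3:+C, 4:-C, 5:-C, 6:-B, 7:-C, 8:+C, 9:+B, 10:-C, 11:-C
No rule fires across all 11 points.

none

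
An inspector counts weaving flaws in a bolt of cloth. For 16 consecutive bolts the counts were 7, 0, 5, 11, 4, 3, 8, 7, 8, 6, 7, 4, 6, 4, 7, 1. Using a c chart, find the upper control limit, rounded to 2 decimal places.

c̄ = (7 + 0 + 5 + 11 + 4 + 3 + 8 + 7 + 8 + 6 + 7 + 4 + 6 + 4 + 7 + 1) / 16 = 88 / 16 = 5.5000
UCL = c̄ + 3√c̄ = 5.5000 + 3 × √5.5000 = 5.5000 + 3 × 2.3452 = 12.5356

12.54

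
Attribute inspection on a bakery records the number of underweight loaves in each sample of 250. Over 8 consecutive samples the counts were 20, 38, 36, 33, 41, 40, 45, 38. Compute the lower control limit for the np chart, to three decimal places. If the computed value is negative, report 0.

19.650

p̄ = Σdᵢ / (k·n) = 291 / (8 × 250) = 0.14550
LCL = np̄ − 3·√(np̄(1−p̄)) = 36.3750 − 3 × 5.5752 = 19.6495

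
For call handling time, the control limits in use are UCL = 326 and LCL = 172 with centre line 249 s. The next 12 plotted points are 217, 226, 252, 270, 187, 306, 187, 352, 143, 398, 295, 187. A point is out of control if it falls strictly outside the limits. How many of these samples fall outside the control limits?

Compare each point to [172, 326]: sample 8 = 352 > UCL; sample 9 = 143 < LCL; sample 10 = 398 > UCL.

3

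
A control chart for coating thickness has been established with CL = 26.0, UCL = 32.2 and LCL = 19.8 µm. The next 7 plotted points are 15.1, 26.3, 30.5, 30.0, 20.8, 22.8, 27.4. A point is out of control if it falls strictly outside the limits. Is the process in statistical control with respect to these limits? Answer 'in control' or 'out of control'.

out of control

Compare each point to [19.8, 32.2]: sample 1 = 15.1 < LCL.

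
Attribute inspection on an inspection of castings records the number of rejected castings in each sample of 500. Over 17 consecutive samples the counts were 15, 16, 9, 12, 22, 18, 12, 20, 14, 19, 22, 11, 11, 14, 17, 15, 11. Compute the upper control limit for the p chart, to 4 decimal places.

p̄ = Σdᵢ / (k·n) = 258 / (17 × 500) = 0.03035
UCL = p̄ + 3·√(p̄(1−p̄)/n) = 0.03035 + 3 × √(0.03035×0.96965/500) = 0.03035 + 3 × 0.00767 = 0.05337

0.0534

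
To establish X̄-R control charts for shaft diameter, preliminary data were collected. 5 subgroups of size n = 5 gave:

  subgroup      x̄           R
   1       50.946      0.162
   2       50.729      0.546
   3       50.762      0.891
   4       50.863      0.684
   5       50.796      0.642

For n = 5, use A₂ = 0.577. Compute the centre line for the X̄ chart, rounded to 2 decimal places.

50.82

X̄̄ = (50.946 + 50.729 + 50.762 + 50.863 + 50.796) / 5 = 254.0960 / 5 = 50.8192
CL = X̄̄ = 50.8192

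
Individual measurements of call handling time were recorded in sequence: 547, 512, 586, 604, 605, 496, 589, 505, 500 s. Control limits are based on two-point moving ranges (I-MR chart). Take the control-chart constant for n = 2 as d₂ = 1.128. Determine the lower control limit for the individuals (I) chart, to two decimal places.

410.04

X̄ = (547 + 512 + 586 + 604 + 605 + 496 + 589 + 505 + 500) / 9 = 549.3333
Moving ranges: 35, 74, 18, 1, 109, 93, 84, 5; M̄R̄ = 419.0000 / 8 = 52.3750
LCL = X̄ − 3·M̄R̄/d₂ = 549.3333 − 3 × 52.3750 / 1.128 = 410.0381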